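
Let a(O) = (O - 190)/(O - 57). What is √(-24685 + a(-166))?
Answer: I*√1227480977/223 ≈ 157.11*I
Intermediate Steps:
a(O) = (-190 + O)/(-57 + O)
√(-24685 + a(-166)) = √(-24685 + (-190 - 166)/(-57 - 166)) = √(-24685 - 356/(-223)) = √(-24685 - 1/223*(-356)) = √(-24685 + 356/223) = √(-5504399/223) = I*√1227480977/223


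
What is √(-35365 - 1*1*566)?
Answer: I*√35931 ≈ 189.55*I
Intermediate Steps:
√(-35365 - 1*1*566) = √(-35365 - 1*566) = √(-35365 - 566) = √(-35931) = I*√35931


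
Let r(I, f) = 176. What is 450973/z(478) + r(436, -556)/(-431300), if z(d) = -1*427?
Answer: -797150533/754775 ≈ -1056.1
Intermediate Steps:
z(d) = -427
450973/z(478) + r(436, -556)/(-431300) = 450973/(-427) + 176/(-431300) = 450973*(-1/427) + 176*(-1/431300) = -7393/7 - 44/107825 = -797150533/754775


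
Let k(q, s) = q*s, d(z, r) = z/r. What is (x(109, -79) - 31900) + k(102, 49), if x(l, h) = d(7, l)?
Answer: -2932311/109 ≈ -26902.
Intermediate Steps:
x(l, h) = 7/l
(x(109, -79) - 31900) + k(102, 49) = (7/109 - 31900) + 102*49 = (7*(1/109) - 31900) + 4998 = (7/109 - 31900) + 4998 = -3477093/109 + 4998 = -2932311/109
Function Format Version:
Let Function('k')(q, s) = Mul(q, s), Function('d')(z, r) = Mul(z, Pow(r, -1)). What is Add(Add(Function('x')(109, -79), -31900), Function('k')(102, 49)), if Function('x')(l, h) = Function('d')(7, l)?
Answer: Rational(-2932311, 109) ≈ -26902.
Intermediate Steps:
Function('x')(l, h) = Mul(7, Pow(l, -1))
Add(Add(Function('x')(109, -79), -31900), Function('k')(102, 49)) = Add(Add(Mul(7, Pow(109, -1)), -31900), Mul(102, 49)) = Add(Add(Mul(7, Rational(1, 109)), -31900), 4998) = Add(Add(Rational(7, 109), -31900), 4998) = Add(Rational(-3477093, 109), 4998) = Rational(-2932311, 109)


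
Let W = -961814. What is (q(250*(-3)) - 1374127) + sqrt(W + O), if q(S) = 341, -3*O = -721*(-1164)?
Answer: -1373786 + 7*I*sqrt(25338) ≈ -1.3738e+6 + 1114.3*I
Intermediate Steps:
O = -279748 (O = -(-721)*(-1164)/3 = -1/3*839244 = -279748)
(q(250*(-3)) - 1374127) + sqrt(W + O) = (341 - 1374127) + sqrt(-961814 - 279748) = -1373786 + sqrt(-1241562) = -1373786 + 7*I*sqrt(25338)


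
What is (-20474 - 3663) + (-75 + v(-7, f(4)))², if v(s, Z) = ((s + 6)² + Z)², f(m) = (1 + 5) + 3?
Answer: -23512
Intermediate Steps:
f(m) = 9 (f(m) = 6 + 3 = 9)
v(s, Z) = (Z + (6 + s)²)² (v(s, Z) = ((6 + s)² + Z)² = (Z + (6 + s)²)²)
(-20474 - 3663) + (-75 + v(-7, f(4)))² = (-20474 - 3663) + (-75 + (9 + (6 - 7)²)²)² = -24137 + (-75 + (9 + (-1)²)²)² = -24137 + (-75 + (9 + 1)²)² = -24137 + (-75 + 10²)² = -24137 + (-75 + 100)² = -24137 + 25² = -24137 + 625 = -23512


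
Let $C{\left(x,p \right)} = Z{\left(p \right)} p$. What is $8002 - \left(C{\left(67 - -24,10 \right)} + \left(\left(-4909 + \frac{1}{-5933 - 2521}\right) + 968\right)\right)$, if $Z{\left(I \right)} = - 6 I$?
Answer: $\frac{106038523}{8454} \approx 12543.0$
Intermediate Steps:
$C{\left(x,p \right)} = - 6 p^{2}$ ($C{\left(x,p \right)} = - 6 p p = - 6 p^{2}$)
$8002 - \left(C{\left(67 - -24,10 \right)} + \left(\left(-4909 + \frac{1}{-5933 - 2521}\right) + 968\right)\right) = 8002 - \left(- 6 \cdot 10^{2} + \left(\left(-4909 + \frac{1}{-5933 - 2521}\right) + 968\right)\right) = 8002 - \left(\left(-6\right) 100 + \left(\left(-4909 + \frac{1}{-8454}\right) + 968\right)\right) = 8002 - \left(-600 + \left(\left(-4909 - \frac{1}{8454}\right) + 968\right)\right) = 8002 - \left(-600 + \left(- \frac{41500687}{8454} + 968\right)\right) = 8002 - \left(-600 - \frac{33317215}{8454}\right) = 8002 - - \frac{38389615}{8454} = 8002 + \frac{38389615}{8454} = \frac{106038523}{8454}$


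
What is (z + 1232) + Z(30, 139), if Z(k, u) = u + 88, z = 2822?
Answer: 4281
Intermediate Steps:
Z(k, u) = 88 + u
(z + 1232) + Z(30, 139) = (2822 + 1232) + (88 + 139) = 4054 + 227 = 4281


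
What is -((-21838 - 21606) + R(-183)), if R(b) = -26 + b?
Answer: 43653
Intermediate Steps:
-((-21838 - 21606) + R(-183)) = -((-21838 - 21606) + (-26 - 183)) = -(-43444 - 209) = -1*(-43653) = 43653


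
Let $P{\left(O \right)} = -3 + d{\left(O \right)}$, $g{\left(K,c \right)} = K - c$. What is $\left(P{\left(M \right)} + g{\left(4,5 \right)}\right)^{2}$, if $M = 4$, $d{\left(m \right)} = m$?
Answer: $0$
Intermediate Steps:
$P{\left(O \right)} = -3 + O$
$\left(P{\left(M \right)} + g{\left(4,5 \right)}\right)^{2} = \left(\left(-3 + 4\right) + \left(4 - 5\right)\right)^{2} = \left(1 + \left(4 - 5\right)\right)^{2} = \left(1 - 1\right)^{2} = 0^{2} = 0$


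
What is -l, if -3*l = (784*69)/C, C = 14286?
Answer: 9016/7143 ≈ 1.2622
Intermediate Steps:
l = -9016/7143 (l = -784*69/(3*14286) = -18032/14286 = -1/3*9016/2381 = -9016/7143 ≈ -1.2622)
-l = -1*(-9016/7143) = 9016/7143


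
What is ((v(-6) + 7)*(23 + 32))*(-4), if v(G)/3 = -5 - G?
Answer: -2200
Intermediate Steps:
v(G) = -15 - 3*G (v(G) = 3*(-5 - G) = -15 - 3*G)
((v(-6) + 7)*(23 + 32))*(-4) = (((-15 - 3*(-6)) + 7)*(23 + 32))*(-4) = (((-15 + 18) + 7)*55)*(-4) = ((3 + 7)*55)*(-4) = (10*55)*(-4) = 550*(-4) = -2200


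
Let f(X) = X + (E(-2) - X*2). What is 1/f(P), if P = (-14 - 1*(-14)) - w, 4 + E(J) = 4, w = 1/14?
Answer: 14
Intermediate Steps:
w = 1/14 ≈ 0.071429
E(J) = 0 (E(J) = -4 + 4 = 0)
P = -1/14 (P = (-14 - 1*(-14)) - 1*1/14 = (-14 + 14) - 1/14 = 0 - 1/14 = -1/14 ≈ -0.071429)
f(X) = -X (f(X) = X + (0 - X*2) = X + (0 - 2*X) = X - 2*X = -X)
1/f(P) = 1/(-1*(-1/14)) = 1/(1/14) = 14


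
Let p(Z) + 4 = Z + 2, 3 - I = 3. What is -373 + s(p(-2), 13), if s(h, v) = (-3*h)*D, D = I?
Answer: -373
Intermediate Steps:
I = 0 (I = 3 - 1*3 = 3 - 3 = 0)
D = 0
p(Z) = -2 + Z (p(Z) = -4 + (Z + 2) = -4 + (2 + Z) = -2 + Z)
s(h, v) = 0 (s(h, v) = -3*h*0 = 0)
-373 + s(p(-2), 13) = -373 + 0 = -373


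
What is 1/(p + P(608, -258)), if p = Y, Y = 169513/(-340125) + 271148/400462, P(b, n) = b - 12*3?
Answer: 68103568875/38967411745747 ≈ 0.0017477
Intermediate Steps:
P(b, n) = -36 + b (P(b, n) = b - 36 = -36 + b)
Y = 12170349247/68103568875 (Y = 169513*(-1/340125) + 271148*(1/400462) = -169513/340125 + 135574/200231 = 12170349247/68103568875 ≈ 0.17870)
p = 12170349247/68103568875 ≈ 0.17870
1/(p + P(608, -258)) = 1/(12170349247/68103568875 + (-36 + 608)) = 1/(12170349247/68103568875 + 572) = 1/(38967411745747/68103568875) = 68103568875/38967411745747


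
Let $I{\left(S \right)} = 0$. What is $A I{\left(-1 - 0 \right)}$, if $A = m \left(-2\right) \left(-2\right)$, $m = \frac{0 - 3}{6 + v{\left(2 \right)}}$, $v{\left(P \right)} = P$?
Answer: $0$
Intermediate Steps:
$m = - \frac{3}{8}$ ($m = \frac{0 - 3}{6 + 2} = - \frac{3}{8} \approx -0.375$)
$A = - \frac{3}{2}$ ($A = \left(- \frac{3}{8}\right) \left(-2\right) \left(-2\right) = \frac{3}{4} \left(-2\right) = - \frac{3}{2} \approx -1.5$)
$A I{\left(-1 - 0 \right)} = \left(- \frac{3}{2}\right) 0 = 0$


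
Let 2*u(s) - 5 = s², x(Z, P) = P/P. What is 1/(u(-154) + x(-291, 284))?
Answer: 2/23723 ≈ 8.4306e-5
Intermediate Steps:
x(Z, P) = 1
u(s) = 5/2 + s²/2
1/(u(-154) + x(-291, 284)) = 1/((5/2 + (½)*(-154)²) + 1) = 1/((5/2 + (½)*23716) + 1) = 1/((5/2 + 11858) + 1) = 1/(23721/2 + 1) = 1/(23723/2) = 2/23723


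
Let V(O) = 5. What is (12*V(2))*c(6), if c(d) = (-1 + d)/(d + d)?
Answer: 25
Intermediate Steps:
c(d) = (-1 + d)/(2*d) (c(d) = (-1 + d)/((2*d)) = (-1 + d)*(1/(2*d)) = (-1 + d)/(2*d))
(12*V(2))*c(6) = (12*5)*((1/2)*(-1 + 6)/6) = 60*((1/2)*(1/6)*5) = 60*(5/12) = 25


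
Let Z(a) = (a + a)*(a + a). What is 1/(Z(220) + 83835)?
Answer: 1/277435 ≈ 3.6044e-6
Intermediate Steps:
Z(a) = 4*a² (Z(a) = (2*a)*(2*a) = 4*a²)
1/(Z(220) + 83835) = 1/(4*220² + 83835) = 1/(4*48400 + 83835) = 1/(193600 + 83835) = 1/277435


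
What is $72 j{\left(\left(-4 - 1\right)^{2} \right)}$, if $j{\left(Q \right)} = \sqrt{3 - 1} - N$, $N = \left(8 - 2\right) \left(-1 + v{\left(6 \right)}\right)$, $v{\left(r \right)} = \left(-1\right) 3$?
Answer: $1728 + 72 \sqrt{2} \approx 1829.8$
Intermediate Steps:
$v{\left(r \right)} = -3$
$N = -24$ ($N = \left(8 - 2\right) \left(-1 - 3\right) = 6 \left(-4\right) = -24$)
$j{\left(Q \right)} = 24 + \sqrt{2}$ ($j{\left(Q \right)} = \sqrt{3 - 1} - -24 = \sqrt{2} + 24 = 24 + \sqrt{2}$)
$72 j{\left(\left(-4 - 1\right)^{2} \right)} = 72 \left(24 + \sqrt{2}\right) = 1728 + 72 \sqrt{2}$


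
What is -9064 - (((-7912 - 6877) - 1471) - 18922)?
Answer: 26118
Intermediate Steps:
-9064 - (((-7912 - 6877) - 1471) - 18922) = -9064 - ((-14789 - 1471) - 18922) = -9064 - (-16260 - 18922) = -9064 - 1*(-35182) = -9064 + 35182 = 26118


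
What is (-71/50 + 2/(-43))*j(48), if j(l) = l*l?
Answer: -3632256/1075 ≈ -3378.8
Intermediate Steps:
j(l) = l**2
(-71/50 + 2/(-43))*j(48) = (-71/50 + 2/(-43))*48**2 = (-71*1/50 + 2*(-1/43))*2304 = (-71/50 - 2/43)*2304 = -3153/2150*2304 = -3632256/1075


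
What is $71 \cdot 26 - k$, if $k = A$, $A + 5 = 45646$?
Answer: $-43795$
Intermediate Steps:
$A = 45641$ ($A = -5 + 45646 = 45641$)
$k = 45641$
$71 \cdot 26 - k = 71 \cdot 26 - 45641 = 1846 - 45641 = -43795$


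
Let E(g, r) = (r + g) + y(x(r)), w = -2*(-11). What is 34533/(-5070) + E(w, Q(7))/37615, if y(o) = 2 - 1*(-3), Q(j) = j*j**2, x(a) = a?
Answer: -86472193/12713870 ≈ -6.8014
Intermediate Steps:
Q(j) = j**3
w = 22
y(o) = 5 (y(o) = 2 + 3 = 5)
E(g, r) = 5 + g + r (E(g, r) = (r + g) + 5 = (g + r) + 5 = 5 + g + r)
34533/(-5070) + E(w, Q(7))/37615 = 34533/(-5070) + (5 + 22 + 7**3)/37615 = 34533*(-1/5070) + (5 + 22 + 343)*(1/37615) = -11511/1690 + 370*(1/37615) = -11511/1690 + 74/7523 = -86472193/12713870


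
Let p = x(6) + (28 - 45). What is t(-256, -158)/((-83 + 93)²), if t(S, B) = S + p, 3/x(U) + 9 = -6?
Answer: -683/250 ≈ -2.7320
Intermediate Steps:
x(U) = -⅕ (x(U) = 3/(-9 - 6) = 3/(-15) = 3*(-1/15) = -⅕)
p = -86/5 (p = -⅕ + (28 - 45) = -⅕ - 17 = -86/5 ≈ -17.200)
t(S, B) = -86/5 + S (t(S, B) = S - 86/5 = -86/5 + S)
t(-256, -158)/((-83 + 93)²) = (-86/5 - 256)/((-83 + 93)²) = -1366/(5*(10²)) = -1366/5/100 = -1366/5*1/100 = -683/250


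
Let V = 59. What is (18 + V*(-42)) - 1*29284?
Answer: -31744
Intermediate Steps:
(18 + V*(-42)) - 1*29284 = (18 + 59*(-42)) - 1*29284 = (18 - 2478) - 29284 = -2460 - 29284 = -31744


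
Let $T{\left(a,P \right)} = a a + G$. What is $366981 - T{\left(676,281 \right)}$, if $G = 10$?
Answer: $-90005$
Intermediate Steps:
$T{\left(a,P \right)} = 10 + a^{2}$ ($T{\left(a,P \right)} = a a + 10 = a^{2} + 10 = 10 + a^{2}$)
$366981 - T{\left(676,281 \right)} = 366981 - \left(10 + 676^{2}\right) = 366981 - \left(10 + 456976\right) = 366981 - 456986 = -90005$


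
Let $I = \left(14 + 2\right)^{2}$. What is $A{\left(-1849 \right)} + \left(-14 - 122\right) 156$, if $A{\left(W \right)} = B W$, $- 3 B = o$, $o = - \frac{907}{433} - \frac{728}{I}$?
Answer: $- \frac{336142737}{13856} \approx -24260.0$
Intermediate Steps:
$I = 256$ ($I = 16^{2} = 256$)
$o = - \frac{68427}{13856}$ ($o = - \frac{907}{433} - \frac{728}{256} = \left(-907\right) \frac{1}{433} - \frac{91}{32} = - \frac{907}{433} - \frac{91}{32} = - \frac{68427}{13856} \approx -4.9384$)
$B = \frac{22809}{13856}$ ($B = \left(- \frac{1}{3}\right) \left(- \frac{68427}{13856}\right) = \frac{22809}{13856} \approx 1.6461$)
$A{\left(W \right)} = \frac{22809 W}{13856}$
$A{\left(-1849 \right)} + \left(-14 - 122\right) 156 = \frac{22809}{13856} \left(-1849\right) + \left(-14 - 122\right) 156 = - \frac{42173841}{13856} - 21216 = - \frac{336142737}{13856}$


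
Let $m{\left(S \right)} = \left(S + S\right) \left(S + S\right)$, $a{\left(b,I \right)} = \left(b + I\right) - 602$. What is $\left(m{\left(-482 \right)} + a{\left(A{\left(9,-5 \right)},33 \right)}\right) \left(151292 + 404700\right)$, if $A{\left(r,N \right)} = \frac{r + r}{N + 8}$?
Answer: $516368118136$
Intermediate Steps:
$A{\left(r,N \right)} = \frac{2 r}{8 + N}$
$a{\left(b,I \right)} = -602 + I + b$ ($a{\left(b,I \right)} = \left(I + b\right) - 602 = -602 + I + b$)
$m{\left(S \right)} = 4 S^{2}$ ($m{\left(S \right)} = 2 S 2 S = 4 S^{2}$)
$\left(m{\left(-482 \right)} + a{\left(A{\left(9,-5 \right)},33 \right)}\right) \left(151292 + 404700\right) = \left(4 \left(-482\right)^{2} + \left(-602 + 33 + 2 \cdot 9 \frac{1}{8 - 5}\right)\right) \left(151292 + 404700\right) = \left(4 \cdot 232324 + \left(-602 + 33 + 2 \cdot 9 \cdot \frac{1}{3}\right)\right) 555992 = \left(929296 + \left(-602 + 33 + 2 \cdot 9 \cdot \frac{1}{3}\right)\right) 555992 = \left(929296 + \left(-602 + 33 + 6\right)\right) 555992 = \left(929296 - 563\right) 555992 = 928733 \cdot 555992 = 516368118136$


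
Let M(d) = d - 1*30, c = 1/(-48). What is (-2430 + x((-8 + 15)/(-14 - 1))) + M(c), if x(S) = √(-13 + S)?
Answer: -118081/48 + I*√3030/15 ≈ -2460.0 + 3.6697*I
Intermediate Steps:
c = -1/48 ≈ -0.020833
M(d) = -30 + d (M(d) = d - 30 = -30 + d)
(-2430 + x((-8 + 15)/(-14 - 1))) + M(c) = (-2430 + √(-13 + (-8 + 15)/(-14 - 1))) + (-30 - 1/48) = (-2430 + √(-13 + 7/(-15))) - 1441/48 = (-2430 + √(-13 + 7*(-1/15))) - 1441/48 = (-2430 + √(-13 - 7/15)) - 1441/48 = (-2430 + √(-202/15)) - 1441/48 = (-2430 + I*√3030/15) - 1441/48 = -118081/48 + I*√3030/15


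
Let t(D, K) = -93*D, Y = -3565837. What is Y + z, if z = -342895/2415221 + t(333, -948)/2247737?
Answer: -19358151157124544813/5428781604877 ≈ -3.5658e+6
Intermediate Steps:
z = -845534757764/5428781604877 (z = -342895/2415221 - 93*333/2247737 = -342895*1/2415221 - 30969*1/2247737 = -342895/2415221 - 30969/2247737 = -845534757764/5428781604877 ≈ -0.15575)
Y + z = -3565837 - 845534757764/5428781604877 = -19358151157124544813/5428781604877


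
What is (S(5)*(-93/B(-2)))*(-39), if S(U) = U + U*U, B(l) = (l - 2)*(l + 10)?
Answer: -54405/16 ≈ -3400.3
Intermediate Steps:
B(l) = (-2 + l)*(10 + l)
S(U) = U + U**2
(S(5)*(-93/B(-2)))*(-39) = ((5*(1 + 5))*(-93/(-20 + (-2)**2 + 8*(-2))))*(-39) = ((5*6)*(-93/(-20 + 4 - 16)))*(-39) = (30*(-93/(-32)))*(-39) = (30*(-93*(-1/32)))*(-39) = (30*(93/32))*(-39) = (1395/16)*(-39) = -54405/16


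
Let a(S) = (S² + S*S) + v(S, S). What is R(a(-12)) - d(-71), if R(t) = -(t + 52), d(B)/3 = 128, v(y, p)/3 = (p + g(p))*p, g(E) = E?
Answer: -1588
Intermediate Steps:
v(y, p) = 6*p² (v(y, p) = 3*((p + p)*p) = 3*((2*p)*p) = 3*(2*p²) = 6*p²)
d(B) = 384 (d(B) = 3*128 = 384)
a(S) = 8*S² (a(S) = (S² + S*S) + 6*S² = (S² + S²) + 6*S² = 2*S² + 6*S² = 8*S²)
R(t) = -52 - t (R(t) = -(52 + t) = -52 - t)
R(a(-12)) - d(-71) = (-52 - 8*(-12)²) - 1*384 = (-52 - 8*144) - 384 = (-52 - 1*1152) - 384 = (-52 - 1152) - 384 = -1204 - 384 = -1588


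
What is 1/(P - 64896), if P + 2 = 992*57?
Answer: -1/8354 ≈ -0.00011970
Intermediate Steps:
P = 56542 (P = -2 + 992*57 = -2 + 56544 = 56542)
1/(P - 64896) = 1/(56542 - 64896) = 1/(-8354) = -1/8354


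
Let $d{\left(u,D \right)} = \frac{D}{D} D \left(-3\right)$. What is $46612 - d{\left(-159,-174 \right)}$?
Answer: $46090$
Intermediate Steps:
$d{\left(u,D \right)} = - 3 D$ ($d{\left(u,D \right)} = 1 D \left(-3\right) = D \left(-3\right) = - 3 D$)
$46612 - d{\left(-159,-174 \right)} = 46612 - \left(-3\right) \left(-174\right) = 46612 - 522 = 46090$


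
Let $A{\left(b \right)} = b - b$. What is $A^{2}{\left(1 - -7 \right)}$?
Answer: $0$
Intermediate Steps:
$A{\left(b \right)} = 0$
$A^{2}{\left(1 - -7 \right)} = 0^{2} = 0$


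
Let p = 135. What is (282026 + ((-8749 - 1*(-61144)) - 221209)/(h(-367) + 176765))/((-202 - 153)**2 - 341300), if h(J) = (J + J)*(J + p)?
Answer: -97877800564/74711834575 ≈ -1.3101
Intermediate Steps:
h(J) = 2*J*(135 + J) (h(J) = (J + J)*(J + 135) = (2*J)*(135 + J) = 2*J*(135 + J))
(282026 + ((-8749 - 1*(-61144)) - 221209)/(h(-367) + 176765))/((-202 - 153)**2 - 341300) = (282026 + ((-8749 - 1*(-61144)) - 221209)/(2*(-367)*(135 - 367) + 176765))/((-202 - 153)**2 - 341300) = (282026 + ((-8749 + 61144) - 221209)/(2*(-367)*(-232) + 176765))/((-355)**2 - 341300) = (282026 + (52395 - 221209)/(170288 + 176765))/(126025 - 341300) = (282026 - 168814/347053)/(-215275) = (282026 - 168814*1/347053)*(-1/215275) = (282026 - 168814/347053)*(-1/215275) = (97877800564/347053)*(-1/215275) = -97877800564/74711834575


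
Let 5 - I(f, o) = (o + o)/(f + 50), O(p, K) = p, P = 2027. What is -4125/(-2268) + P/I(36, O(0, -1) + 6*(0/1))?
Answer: 1539287/3780 ≈ 407.22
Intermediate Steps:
I(f, o) = 5 - 2*o/(50 + f) (I(f, o) = 5 - (o + o)/(f + 50) = 5 - 2*o/(50 + f))
-4125/(-2268) + P/I(36, O(0, -1) + 6*(0/1)) = -4125/(-2268) + 2027/(((250 - 2*(0 + 6*(0/1)) + 5*36)/(50 + 36))) = -4125*(-1/2268) + 2027/(((250 - 2*(0 + 6*(0*1)) + 180)/86)) = 1375/756 + 2027/(((250 - 2*(0 + 6*0) + 180)/86)) = 1375/756 + 2027/(((250 - 2*(0 + 0) + 180)/86)) = 1375/756 + 2027/(((250 - 2*0 + 180)/86)) = 1375/756 + 2027/(((250 + 0 + 180)/86)) = 1375/756 + 2027/(((1/86)*430)) = 1375/756 + 2027/5 = 1539287/3780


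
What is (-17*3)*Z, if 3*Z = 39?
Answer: -663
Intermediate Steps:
Z = 13 (Z = (1/3)*39 = 13)
(-17*3)*Z = -17*3*13 = -51*13 = -663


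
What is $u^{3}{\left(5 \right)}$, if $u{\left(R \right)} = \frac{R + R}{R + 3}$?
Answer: $\frac{125}{64} \approx 1.9531$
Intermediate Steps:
$u{\left(R \right)} = \frac{2 R}{3 + R}$
$u^{3}{\left(5 \right)} = \left(2 \cdot 5 \frac{1}{3 + 5}\right)^{3} = \left(2 \cdot 5 \cdot \frac{1}{8}\right)^{3} = \left(\frac{5}{4}\right)^{3} = \frac{125}{64}$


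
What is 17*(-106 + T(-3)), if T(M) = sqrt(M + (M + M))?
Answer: -1802 + 51*I ≈ -1802.0 + 51.0*I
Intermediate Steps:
T(M) = sqrt(3)*sqrt(M) (T(M) = sqrt(M + 2*M) = sqrt(3*M) = sqrt(3)*sqrt(M))
17*(-106 + T(-3)) = 17*(-106 + sqrt(3)*sqrt(-3)) = 17*(-106 + sqrt(3)*(I*sqrt(3))) = 17*(-106 + 3*I) = -1802 + 51*I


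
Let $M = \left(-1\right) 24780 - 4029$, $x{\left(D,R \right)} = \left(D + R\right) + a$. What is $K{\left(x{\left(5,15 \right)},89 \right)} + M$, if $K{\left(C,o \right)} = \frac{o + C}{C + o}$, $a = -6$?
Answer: $-28808$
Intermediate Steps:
$x{\left(D,R \right)} = -6 + D + R$ ($x{\left(D,R \right)} = \left(D + R\right) - 6 = -6 + D + R$)
$K{\left(C,o \right)} = 1$ ($K{\left(C,o \right)} = \frac{C + o}{C + o} = 1$)
$M = -28809$ ($M = -24780 - 4029 = -28809$)
$K{\left(x{\left(5,15 \right)},89 \right)} + M = 1 - 28809 = -28808$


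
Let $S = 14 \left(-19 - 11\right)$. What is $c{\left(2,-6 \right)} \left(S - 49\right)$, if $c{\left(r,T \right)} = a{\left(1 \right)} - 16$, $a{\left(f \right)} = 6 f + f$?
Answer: $4221$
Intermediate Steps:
$a{\left(f \right)} = 7 f$
$c{\left(r,T \right)} = -9$ ($c{\left(r,T \right)} = 7 \cdot 1 - 16 = 7 - 16 = -9$)
$S = -420$ ($S = 14 \left(-30\right) = -420$)
$c{\left(2,-6 \right)} \left(S - 49\right) = - 9 \left(-420 - 49\right) = \left(-9\right) \left(-469\right) = 4221$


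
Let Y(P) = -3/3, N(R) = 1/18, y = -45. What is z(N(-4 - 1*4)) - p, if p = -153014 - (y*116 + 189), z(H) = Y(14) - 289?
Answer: 147693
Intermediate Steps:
N(R) = 1/18
Y(P) = -1 (Y(P) = -3*⅓ = -1)
z(H) = -290 (z(H) = -1 - 289 = -290)
p = -147983 (p = -153014 - (-45*116 + 189) = -153014 - (-5220 + 189) = -153014 - 1*(-5031) = -153014 + 5031 = -147983)
z(N(-4 - 1*4)) - p = -290 - 1*(-147983) = -290 + 147983 = 147693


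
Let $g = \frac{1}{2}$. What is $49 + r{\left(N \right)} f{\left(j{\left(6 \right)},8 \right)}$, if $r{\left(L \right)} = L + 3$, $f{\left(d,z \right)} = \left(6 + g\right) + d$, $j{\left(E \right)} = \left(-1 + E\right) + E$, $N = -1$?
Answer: $84$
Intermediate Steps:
$g = \frac{1}{2} \approx 0.5$
$j{\left(E \right)} = -1 + 2 E$
$f{\left(d,z \right)} = \frac{13}{2} + d$ ($f{\left(d,z \right)} = \left(6 + \frac{1}{2}\right) + d = \frac{13}{2} + d$)
$r{\left(L \right)} = 3 + L$
$49 + r{\left(N \right)} f{\left(j{\left(6 \right)},8 \right)} = 49 + \left(3 - 1\right) \left(\frac{13}{2} + \left(-1 + 2 \cdot 6\right)\right) = 49 + 2 \left(\frac{13}{2} + \left(-1 + 12\right)\right) = 49 + 2 \left(\frac{13}{2} + 11\right) = 49 + 2 \cdot \frac{35}{2} = 49 + 35 = 84$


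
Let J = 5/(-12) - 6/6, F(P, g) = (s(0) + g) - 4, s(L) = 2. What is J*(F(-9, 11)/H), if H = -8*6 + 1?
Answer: 51/188 ≈ 0.27128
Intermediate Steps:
H = -47 (H = -48 + 1 = -47)
F(P, g) = -2 + g (F(P, g) = (2 + g) - 4 = -2 + g)
J = -17/12 (J = 5*(-1/12) - 6*⅙ = -5/12 - 1 = -17/12 ≈ -1.4167)
J*(F(-9, 11)/H) = -17*(-2 + 11)/(12*(-47)) = -51*(-1)/(4*47) = -17/12*(-9/47) = 51/188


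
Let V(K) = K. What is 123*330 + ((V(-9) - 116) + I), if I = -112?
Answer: 40353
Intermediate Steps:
123*330 + ((V(-9) - 116) + I) = 123*330 + ((-9 - 116) - 112) = 40590 + (-125 - 112) = 40590 - 237 = 40353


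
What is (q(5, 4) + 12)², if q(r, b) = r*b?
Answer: 1024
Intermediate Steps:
q(r, b) = b*r
(q(5, 4) + 12)² = (4*5 + 12)² = (20 + 12)² = 32² = 1024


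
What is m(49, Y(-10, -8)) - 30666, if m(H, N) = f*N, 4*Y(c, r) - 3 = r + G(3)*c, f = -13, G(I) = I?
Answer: -122209/4 ≈ -30552.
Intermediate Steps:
Y(c, r) = 3/4 + r/4 + 3*c/4 (Y(c, r) = 3/4 + (r + 3*c)/4 = 3/4 + (r/4 + 3*c/4) = 3/4 + r/4 + 3*c/4)
m(H, N) = -13*N
m(49, Y(-10, -8)) - 30666 = -13*(3/4 + (1/4)*(-8) + (3/4)*(-10)) - 30666 = -13*(3/4 - 2 - 15/2) - 30666 = -13*(-35/4) - 30666 = 455/4 - 30666 = -122209/4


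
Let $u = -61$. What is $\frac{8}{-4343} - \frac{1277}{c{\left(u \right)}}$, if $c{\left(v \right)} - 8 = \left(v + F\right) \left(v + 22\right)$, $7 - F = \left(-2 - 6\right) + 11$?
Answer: $- \frac{5563859}{9689233} \approx -0.57423$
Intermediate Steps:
$F = 4$ ($F = 7 - \left(\left(-2 - 6\right) + 11\right) = 7 - \left(-8 + 11\right) = 7 - 3 = 4$)
$c{\left(v \right)} = 8 + \left(4 + v\right) \left(22 + v\right)$ ($c{\left(v \right)} = 8 + \left(v + 4\right) \left(v + 22\right) = 8 + \left(4 + v\right) \left(22 + v\right)$)
$\frac{8}{-4343} - \frac{1277}{c{\left(u \right)}} = \frac{8}{-4343} - \frac{1277}{96 + \left(-61\right)^{2} + 26 \left(-61\right)} = 8 \left(- \frac{1}{4343}\right) - \frac{1277}{96 + 3721 - 1586} = - \frac{8}{4343} - \frac{1277}{2231} = - \frac{5563859}{9689233}$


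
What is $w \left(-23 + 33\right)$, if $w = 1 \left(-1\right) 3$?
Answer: $-30$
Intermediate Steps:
$w = -3$ ($w = \left(-1\right) 3 = -3$)
$w \left(-23 + 33\right) = - 3 \left(-23 + 33\right) = \left(-3\right) 10 = -30$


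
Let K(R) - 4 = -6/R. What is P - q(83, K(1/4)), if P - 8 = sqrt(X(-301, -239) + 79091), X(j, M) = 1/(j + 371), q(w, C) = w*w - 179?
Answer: -6702 + sqrt(387545970)/70 ≈ -6420.8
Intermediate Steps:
K(R) = 4 - 6/R
q(w, C) = -179 + w**2 (q(w, C) = w**2 - 179 = -179 + w**2)
X(j, M) = 1/(371 + j)
P = 8 + sqrt(387545970)/70 (P = 8 + sqrt(1/(371 - 301) + 79091) = 8 + sqrt(1/70 + 79091) = 8 + sqrt(5536371/70) = 8 + sqrt(387545970)/70 ≈ 289.23)
P - q(83, K(1/4)) = (8 + sqrt(387545970)/70) - (-179 + 83**2) = (8 + sqrt(387545970)/70) - (-179 + 6889) = (8 + sqrt(387545970)/70) - 1*6710 = (8 + sqrt(387545970)/70) - 6710 = -6702 + sqrt(387545970)/70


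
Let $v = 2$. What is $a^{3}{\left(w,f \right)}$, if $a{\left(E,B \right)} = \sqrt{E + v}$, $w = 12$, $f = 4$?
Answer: $14 \sqrt{14} \approx 52.383$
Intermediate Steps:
$a{\left(E,B \right)} = \sqrt{2 + E}$ ($a{\left(E,B \right)} = \sqrt{E + 2} = \sqrt{2 + E}$)
$a^{3}{\left(w,f \right)} = \left(\sqrt{2 + 12}\right)^{3} = \left(\sqrt{14}\right)^{3} = 14 \sqrt{14}$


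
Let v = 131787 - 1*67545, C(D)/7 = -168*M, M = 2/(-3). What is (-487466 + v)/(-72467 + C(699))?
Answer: 423224/71683 ≈ 5.9041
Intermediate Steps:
M = -⅔ (M = 2*(-⅓) = -⅔ ≈ -0.66667)
C(D) = 784 (C(D) = 7*(-168*(-⅔)) = 7*112 = 784)
v = 64242 (v = 131787 - 67545 = 64242)
(-487466 + v)/(-72467 + C(699)) = (-487466 + 64242)/(-72467 + 784) = -423224/(-71683) = -423224*(-1/71683) = 423224/71683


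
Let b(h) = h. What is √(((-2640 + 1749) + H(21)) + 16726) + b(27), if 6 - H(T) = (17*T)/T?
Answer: 27 + 4*√989 ≈ 152.79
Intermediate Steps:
H(T) = -11 (H(T) = 6 - 17*T/T = 6 - 1*17 = 6 - 17 = -11)
√(((-2640 + 1749) + H(21)) + 16726) + b(27) = √(((-2640 + 1749) - 11) + 16726) + 27 = √((-891 - 11) + 16726) + 27 = √(-902 + 16726) + 27 = √15824 + 27 = 4*√989 + 27 = 27 + 4*√989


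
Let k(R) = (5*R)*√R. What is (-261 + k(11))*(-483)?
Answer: 126063 - 26565*√11 ≈ 37957.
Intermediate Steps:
k(R) = 5*R^(3/2)
(-261 + k(11))*(-483) = (-261 + 5*11^(3/2))*(-483) = (-261 + 5*(11*√11))*(-483) = (-261 + 55*√11)*(-483) = 126063 - 26565*√11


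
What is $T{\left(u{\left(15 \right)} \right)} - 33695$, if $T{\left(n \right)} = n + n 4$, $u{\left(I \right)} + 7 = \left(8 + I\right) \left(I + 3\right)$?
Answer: $-31660$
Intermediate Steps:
$u{\left(I \right)} = -7 + \left(3 + I\right) \left(8 + I\right)$ ($u{\left(I \right)} = -7 + \left(8 + I\right) \left(I + 3\right) = -7 + \left(8 + I\right) \left(3 + I\right) = -7 + \left(3 + I\right) \left(8 + I\right)$)
$T{\left(n \right)} = 5 n$ ($T{\left(n \right)} = n + 4 n = 5 n$)
$T{\left(u{\left(15 \right)} \right)} - 33695 = 5 \left(17 + 15^{2} + 11 \cdot 15\right) - 33695 = 5 \left(17 + 225 + 165\right) - 33695 = 5 \cdot 407 - 33695 = 2035 - 33695 = -31660$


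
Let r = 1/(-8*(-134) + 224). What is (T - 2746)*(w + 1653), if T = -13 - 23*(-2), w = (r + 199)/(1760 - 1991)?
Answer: -1341878620199/299376 ≈ -4.4822e+6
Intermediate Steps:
r = 1/1296 (r = 1/(1072 + 224) = 1/1296 ≈ 0.00077160)
w = -257905/299376 (w = (1/1296 + 199)/(1760 - 1991) = (257905/1296)/(-231) = (257905/1296)*(-1/231) = -257905/299376 ≈ -0.86147)
T = 33 (T = -13 + 46 = 33)
(T - 2746)*(w + 1653) = (33 - 2746)*(-257905/299376 + 1653) = -2713*494610623/299376 = -1341878620199/299376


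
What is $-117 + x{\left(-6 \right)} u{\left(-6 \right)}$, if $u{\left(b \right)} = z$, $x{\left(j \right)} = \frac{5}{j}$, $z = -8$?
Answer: $- \frac{331}{3} \approx -110.33$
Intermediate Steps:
$u{\left(b \right)} = -8$
$-117 + x{\left(-6 \right)} u{\left(-6 \right)} = -117 + \frac{5}{-6} \left(-8\right) = -117 + 5 \left(- \frac{1}{6}\right) \left(-8\right) = -117 - - \frac{20}{3} = -117 + \frac{20}{3} = - \frac{331}{3}$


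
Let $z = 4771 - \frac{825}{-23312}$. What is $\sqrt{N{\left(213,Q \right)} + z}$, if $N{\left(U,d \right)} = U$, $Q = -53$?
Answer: $\frac{\sqrt{169285672681}}{5828} \approx 70.598$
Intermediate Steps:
$z = \frac{111222377}{23312}$ ($z = 4771 - - \frac{825}{23312} = 4771 + \frac{825}{23312} = \frac{111222377}{23312} \approx 4771.0$)
$\sqrt{N{\left(213,Q \right)} + z} = \sqrt{213 + \frac{111222377}{23312}} = \sqrt{\frac{116187833}{23312}} = \frac{\sqrt{169285672681}}{5828}$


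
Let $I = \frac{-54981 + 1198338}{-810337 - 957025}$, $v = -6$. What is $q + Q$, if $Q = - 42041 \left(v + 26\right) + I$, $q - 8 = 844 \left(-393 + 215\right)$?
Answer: $- \frac{1751534649285}{1767362} \approx -9.9105 \cdot 10^{5}$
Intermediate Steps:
$I = - \frac{1143357}{1767362}$ ($I = \frac{1143357}{-1767362} = 1143357 \left(- \frac{1}{1767362}\right) = - \frac{1143357}{1767362} \approx -0.64693$)
$q = -150224$ ($q = 8 + 844 \left(-393 + 215\right) = 8 + 844 \left(-178\right) = 8 - 150232 = -150224$)
$Q = - \frac{1486034460197}{1767362}$ ($Q = - 42041 \left(-6 + 26\right) - \frac{1143357}{1767362} = \left(-42041\right) 20 - \frac{1143357}{1767362} = -840820 - \frac{1143357}{1767362} = - \frac{1486034460197}{1767362} \approx -8.4082 \cdot 10^{5}$)
$q + Q = -150224 - \frac{1486034460197}{1767362} = - \frac{1751534649285}{1767362}$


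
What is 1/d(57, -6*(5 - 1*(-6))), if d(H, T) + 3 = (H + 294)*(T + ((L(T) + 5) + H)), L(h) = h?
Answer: -1/24573 ≈ -4.0695e-5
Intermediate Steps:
d(H, T) = -3 + (294 + H)*(5 + H + 2*T) (d(H, T) = -3 + (H + 294)*(T + ((T + 5) + H)) = -3 + (294 + H)*(T + ((5 + T) + H)) = -3 + (294 + H)*(T + (5 + H + T)) = -3 + (294 + H)*(5 + H + 2*T))
1/d(57, -6*(5 - 1*(-6))) = 1/(1467 + 57² + 299*57 + 588*(-6*(5 - 1*(-6))) + 2*57*(-6*(5 - 1*(-6)))) = 1/(1467 + 3249 + 17043 + 588*(-6*(5 + 6)) + 2*57*(-6*(5 + 6))) = 1/(1467 + 3249 + 17043 + 588*(-6*11) + 2*57*(-6*11)) = 1/(1467 + 3249 + 17043 + 588*(-66) + 2*57*(-66)) = 1/(1467 + 3249 + 17043 - 38808 - 7524) = 1/(-24573) = -1/24573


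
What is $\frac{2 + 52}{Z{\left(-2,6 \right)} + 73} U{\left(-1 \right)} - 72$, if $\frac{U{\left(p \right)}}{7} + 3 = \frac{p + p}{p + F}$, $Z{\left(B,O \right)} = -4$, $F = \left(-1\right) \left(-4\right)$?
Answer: $- \frac{2118}{23} \approx -92.087$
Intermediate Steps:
$F = 4$
$U{\left(p \right)} = -21 + \frac{14 p}{4 + p}$ ($U{\left(p \right)} = -21 + 7 \frac{p + p}{p + 4} = -21 + 7 \frac{2 p}{4 + p} = -21 + \frac{14 p}{4 + p}$)
$\frac{2 + 52}{Z{\left(-2,6 \right)} + 73} U{\left(-1 \right)} - 72 = \frac{2 + 52}{-4 + 73} \frac{7 \left(-12 - -1\right)}{4 - 1} - 72 = \frac{54}{69} \frac{7 \left(-12 + 1\right)}{3} - 72 = 54 \cdot \frac{1}{69} \cdot 7 \cdot \frac{1}{3} \left(-11\right) - 72 = \frac{18}{23} \left(- \frac{77}{3}\right) - 72 = - \frac{462}{23} - 72 = - \frac{2118}{23}$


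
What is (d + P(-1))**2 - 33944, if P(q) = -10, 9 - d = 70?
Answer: -28903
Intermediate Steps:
d = -61 (d = 9 - 1*70 = 9 - 70 = -61)
(d + P(-1))**2 - 33944 = (-61 - 10)**2 - 33944 = (-71)**2 - 33944 = 5041 - 33944 = -28903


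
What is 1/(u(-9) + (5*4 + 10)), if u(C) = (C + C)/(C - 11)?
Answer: 10/309 ≈ 0.032362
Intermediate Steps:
u(C) = 2*C/(-11 + C) (u(C) = (2*C)/(-11 + C) = 2*C/(-11 + C))
1/(u(-9) + (5*4 + 10)) = 1/(2*(-9)/(-11 - 9) + (5*4 + 10)) = 1/(2*(-9)/(-20) + (20 + 10)) = 1/(2*(-9)*(-1/20) + 30) = 1/(9/10 + 30) = 1/(309/10) = 10/309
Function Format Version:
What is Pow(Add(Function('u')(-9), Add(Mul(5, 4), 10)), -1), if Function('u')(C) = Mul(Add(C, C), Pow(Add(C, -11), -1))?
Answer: Rational(10, 309) ≈ 0.032362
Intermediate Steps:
Function('u')(C) = Mul(2, C, Pow(Add(-11, C), -1)) (Function('u')(C) = Mul(Mul(2, C), Pow(Add(-11, C), -1)) = Mul(2, C, Pow(Add(-11, C), -1)))
Pow(Add(Function('u')(-9), Add(Mul(5, 4), 10)), -1) = Pow(Add(Mul(2, -9, Pow(Add(-11, -9), -1)), Add(Mul(5, 4), 10)), -1) = Pow(Add(Mul(2, -9, Pow(-20, -1)), Add(20, 10)), -1) = Pow(Add(Mul(2, -9, Rational(-1, 20)), 30), -1) = Pow(Add(Rational(9, 10), 30), -1) = Pow(Rational(309, 10), -1) = Rational(10, 309)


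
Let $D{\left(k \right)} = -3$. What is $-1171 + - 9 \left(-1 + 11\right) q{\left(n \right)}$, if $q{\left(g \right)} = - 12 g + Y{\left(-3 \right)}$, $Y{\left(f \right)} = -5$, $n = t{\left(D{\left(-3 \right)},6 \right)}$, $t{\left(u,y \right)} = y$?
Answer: $5759$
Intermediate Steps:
$n = 6$
$q{\left(g \right)} = -5 - 12 g$ ($q{\left(g \right)} = - 12 g - 5 = -5 - 12 g$)
$-1171 + - 9 \left(-1 + 11\right) q{\left(n \right)} = -1171 + - 9 \left(-1 + 11\right) \left(-5 - 72\right) = -1171 + \left(-9\right) 10 \left(-5 - 72\right) = -1171 - -6930 = -1171 + 6930 = 5759$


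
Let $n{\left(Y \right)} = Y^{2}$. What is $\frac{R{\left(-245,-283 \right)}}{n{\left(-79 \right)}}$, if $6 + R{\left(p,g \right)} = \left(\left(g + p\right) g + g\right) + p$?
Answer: $\frac{148890}{6241} \approx 23.857$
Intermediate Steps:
$R{\left(p,g \right)} = -6 + g + p + g \left(g + p\right)$ ($R{\left(p,g \right)} = -6 + \left(\left(\left(g + p\right) g + g\right) + p\right) = -6 + \left(\left(g \left(g + p\right) + g\right) + p\right) = -6 + \left(\left(g + g \left(g + p\right)\right) + p\right) = -6 + \left(g + p + g \left(g + p\right)\right) = -6 + g + p + g \left(g + p\right)$)
$\frac{R{\left(-245,-283 \right)}}{n{\left(-79 \right)}} = \frac{-6 - 283 - 245 + \left(-283\right)^{2} - -69335}{\left(-79\right)^{2}} = \frac{-6 - 283 - 245 + 80089 + 69335}{6241} = 148890 \cdot \frac{1}{6241} = \frac{148890}{6241}$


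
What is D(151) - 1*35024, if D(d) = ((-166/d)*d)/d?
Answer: -5288790/151 ≈ -35025.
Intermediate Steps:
D(d) = -166/d
D(151) - 1*35024 = -166/151 - 1*35024 = -166*1/151 - 35024 = -166/151 - 35024 = -5288790/151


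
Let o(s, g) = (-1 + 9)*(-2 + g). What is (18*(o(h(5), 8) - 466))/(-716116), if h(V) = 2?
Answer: 1881/179029 ≈ 0.010507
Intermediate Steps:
o(s, g) = -16 + 8*g (o(s, g) = 8*(-2 + g) = -16 + 8*g)
(18*(o(h(5), 8) - 466))/(-716116) = (18*((-16 + 8*8) - 466))/(-716116) = (18*((-16 + 64) - 466))*(-1/716116) = (18*(48 - 466))*(-1/716116) = (18*(-418))*(-1/716116) = -7524*(-1/716116) = 1881/179029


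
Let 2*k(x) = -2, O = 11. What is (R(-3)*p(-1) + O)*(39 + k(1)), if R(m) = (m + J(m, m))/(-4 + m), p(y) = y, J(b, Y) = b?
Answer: 2698/7 ≈ 385.43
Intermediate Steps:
k(x) = -1 (k(x) = (½)*(-2) = -1)
R(m) = 2*m/(-4 + m) (R(m) = (m + m)/(-4 + m) = (2*m)/(-4 + m) = 2*m/(-4 + m))
(R(-3)*p(-1) + O)*(39 + k(1)) = ((2*(-3)/(-4 - 3))*(-1) + 11)*(39 - 1) = ((2*(-3)/(-7))*(-1) + 11)*38 = ((2*(-3)*(-⅐))*(-1) + 11)*38 = ((6/7)*(-1) + 11)*38 = (-6/7 + 11)*38 = (71/7)*38 = 2698/7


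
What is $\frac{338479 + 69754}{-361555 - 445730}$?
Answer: $- \frac{408233}{807285} \approx -0.50569$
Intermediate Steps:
$\frac{338479 + 69754}{-361555 - 445730} = \frac{408233}{-807285} = 408233 \left(- \frac{1}{807285}\right) = - \frac{408233}{807285}$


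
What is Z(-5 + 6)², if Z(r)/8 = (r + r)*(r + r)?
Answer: 1024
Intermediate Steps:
Z(r) = 32*r² (Z(r) = 8*((r + r)*(r + r)) = 8*((2*r)*(2*r)) = 8*(4*r²) = 32*r²)
Z(-5 + 6)² = (32*(-5 + 6)²)² = (32*1²)² = (32*1)² = 32² = 1024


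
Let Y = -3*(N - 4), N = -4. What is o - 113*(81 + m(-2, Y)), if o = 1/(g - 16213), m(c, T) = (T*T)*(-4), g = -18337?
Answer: 8678925449/34550 ≈ 2.5120e+5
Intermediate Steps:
Y = 24 (Y = -3*(-4 - 4) = -3*(-8) = 24)
m(c, T) = -4*T² (m(c, T) = T²*(-4) = -4*T²)
o = -1/34550 (o = 1/(-18337 - 16213) = 1/(-34550) = -1/34550 ≈ -2.8944e-5)
o - 113*(81 + m(-2, Y)) = -1/34550 - 113*(81 - 4*24²) = -1/34550 - 113*(81 - 4*576) = -1/34550 - 113*(81 - 2304) = -1/34550 - 113*(-2223) = -1/34550 - 1*(-251199) = -1/34550 + 251199 = 8678925449/34550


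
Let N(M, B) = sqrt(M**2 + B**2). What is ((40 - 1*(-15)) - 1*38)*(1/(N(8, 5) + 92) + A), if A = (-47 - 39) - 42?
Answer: -18222436/8375 - 17*sqrt(89)/8375 ≈ -2175.8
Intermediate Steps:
N(M, B) = sqrt(B**2 + M**2)
A = -128 (A = -86 - 42 = -128)
((40 - 1*(-15)) - 1*38)*(1/(N(8, 5) + 92) + A) = ((40 - 1*(-15)) - 1*38)*(1/(sqrt(5**2 + 8**2) + 92) - 128) = ((40 + 15) - 38)*(1/(sqrt(25 + 64) + 92) - 128) = (55 - 38)*(1/(sqrt(89) + 92) - 128) = 17*(1/(92 + sqrt(89)) - 128) = 17*(-128 + 1/(92 + sqrt(89))) = -2176 + 17/(92 + sqrt(89))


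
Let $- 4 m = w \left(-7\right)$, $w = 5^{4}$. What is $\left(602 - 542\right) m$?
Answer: $65625$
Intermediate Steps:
$w = 625$
$m = \frac{4375}{4}$ ($m = - \frac{625 \left(-7\right)}{4} = \left(- \frac{1}{4}\right) \left(-4375\right) = \frac{4375}{4} \approx 1093.8$)
$\left(602 - 542\right) m = \left(602 - 542\right) \frac{4375}{4} = 60 \cdot \frac{4375}{4} = 65625$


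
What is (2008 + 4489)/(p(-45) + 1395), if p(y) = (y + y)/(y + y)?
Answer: 6497/1396 ≈ 4.6540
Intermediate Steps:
p(y) = 1 (p(y) = (2*y)/((2*y)) = (2*y)*(1/(2*y)) = 1)
(2008 + 4489)/(p(-45) + 1395) = (2008 + 4489)/(1 + 1395) = 6497/1396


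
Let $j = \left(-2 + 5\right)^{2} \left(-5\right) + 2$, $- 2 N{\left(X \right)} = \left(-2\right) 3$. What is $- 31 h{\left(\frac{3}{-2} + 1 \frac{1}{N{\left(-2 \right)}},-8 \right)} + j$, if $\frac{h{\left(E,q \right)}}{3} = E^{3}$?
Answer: $\frac{7537}{72} \approx 104.68$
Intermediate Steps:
$N{\left(X \right)} = 3$ ($N{\left(X \right)} = - \frac{\left(-2\right) 3}{2} = \left(- \frac{1}{2}\right) \left(-6\right) = 3$)
$h{\left(E,q \right)} = 3 E^{3}$
$j = -43$ ($j = 3^{2} \left(-5\right) + 2 = 9 \left(-5\right) + 2 = -45 + 2 = -43$)
$- 31 h{\left(\frac{3}{-2} + 1 \frac{1}{N{\left(-2 \right)}},-8 \right)} + j = - 31 \cdot 3 \left(\frac{3}{-2} + 1 \cdot \frac{1}{3}\right)^{3} - 43 = - 31 \cdot 3 \left(3 \left(- \frac{1}{2}\right) + 1 \cdot \frac{1}{3}\right)^{3} - 43 = - 31 \cdot 3 \left(- \frac{3}{2} + \frac{1}{3}\right)^{3} - 43 = - 31 \cdot 3 \left(- \frac{7}{6}\right)^{3} - 43 = - 31 \cdot 3 \left(- \frac{343}{216}\right) - 43 = \left(-31\right) \left(- \frac{343}{72}\right) - 43 = \frac{10633}{72} - 43 = \frac{7537}{72}$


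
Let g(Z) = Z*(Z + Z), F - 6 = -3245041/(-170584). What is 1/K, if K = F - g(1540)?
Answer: -170584/809109760255 ≈ -2.1083e-7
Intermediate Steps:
F = 4268545/170584 (F = 6 - 3245041/(-170584) = 6 - 3245041*(-1/170584) = 6 + 3245041/170584 = 4268545/170584 ≈ 25.023)
g(Z) = 2*Z² (g(Z) = Z*(2*Z) = 2*Z²)
K = -809109760255/170584 (K = 4268545/170584 - 2*1540² = 4268545/170584 - 2*2371600 = 4268545/170584 - 1*4743200 = 4268545/170584 - 4743200 = -809109760255/170584 ≈ -4.7432e+6)
1/K = 1/(-809109760255/170584) = -170584/809109760255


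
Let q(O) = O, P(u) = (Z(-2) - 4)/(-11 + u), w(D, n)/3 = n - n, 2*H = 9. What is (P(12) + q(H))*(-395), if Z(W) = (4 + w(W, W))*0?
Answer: -395/2 ≈ -197.50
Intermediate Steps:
H = 9/2 (H = (½)*9 = 9/2 ≈ 4.5000)
w(D, n) = 0 (w(D, n) = 3*(n - n) = 3*0 = 0)
Z(W) = 0 (Z(W) = (4 + 0)*0 = 4*0 = 0)
P(u) = -4/(-11 + u) (P(u) = (0 - 4)/(-11 + u) = -4/(-11 + u))
(P(12) + q(H))*(-395) = (-4/(-11 + 12) + 9/2)*(-395) = (-4/1 + 9/2)*(-395) = (-4*1 + 9/2)*(-395) = (-4 + 9/2)*(-395) = (½)*(-395) = -395/2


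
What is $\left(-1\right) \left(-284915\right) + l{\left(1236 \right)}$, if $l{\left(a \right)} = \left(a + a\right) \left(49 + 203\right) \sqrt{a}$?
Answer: $284915 + 1245888 \sqrt{309} \approx 2.2186 \cdot 10^{7}$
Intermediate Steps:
$l{\left(a \right)} = 504 a^{\frac{3}{2}}$ ($l{\left(a \right)} = 2 a 252 \sqrt{a} = 504 a \sqrt{a} = 504 a^{\frac{3}{2}}$)
$\left(-1\right) \left(-284915\right) + l{\left(1236 \right)} = \left(-1\right) \left(-284915\right) + 504 \cdot 1236^{\frac{3}{2}} = 284915 + 504 \cdot 2472 \sqrt{309} = 284915 + 1245888 \sqrt{309}$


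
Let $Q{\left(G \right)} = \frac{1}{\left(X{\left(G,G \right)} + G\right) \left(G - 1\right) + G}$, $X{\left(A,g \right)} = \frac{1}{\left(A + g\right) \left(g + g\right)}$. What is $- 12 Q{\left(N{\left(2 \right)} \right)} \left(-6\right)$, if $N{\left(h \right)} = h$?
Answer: $\frac{1152}{65} \approx 17.723$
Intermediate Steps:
$X{\left(A,g \right)} = \frac{1}{2 g \left(A + g\right)}$ ($X{\left(A,g \right)} = \frac{1}{\left(A + g\right) 2 g} = \frac{1}{2 g \left(A + g\right)}$)
$Q{\left(G \right)} = \frac{1}{G + \left(-1 + G\right) \left(G + \frac{1}{4 G^{2}}\right)}$ ($Q{\left(G \right)} = \frac{1}{\left(\frac{1}{2 G \left(G + G\right)} + G\right) \left(G - 1\right) + G} = \frac{1}{\left(\frac{1}{2 G 2 G} + G\right) \left(-1 + G\right) + G} = \frac{1}{\left(\frac{\frac{1}{2} \frac{1}{G}}{2 G} + G\right) \left(-1 + G\right) + G} = \frac{1}{\left(\frac{1}{4 G^{2}} + G\right) \left(-1 + G\right) + G} = \frac{1}{\left(G + \frac{1}{4 G^{2}}\right) \left(-1 + G\right) + G} = \frac{1}{\left(-1 + G\right) \left(G + \frac{1}{4 G^{2}}\right) + G} = \frac{1}{G + \left(-1 + G\right) \left(G + \frac{1}{4 G^{2}}\right)}$)
$- 12 Q{\left(N{\left(2 \right)} \right)} \left(-6\right) = - 12 \frac{4 \cdot 2^{2}}{-1 + 2 + 4 \cdot 2^{4}} \left(-6\right) = - 12 \cdot 4 \cdot 4 \frac{1}{-1 + 2 + 4 \cdot 16} \left(-6\right) = - 12 \cdot 4 \cdot 4 \frac{1}{-1 + 2 + 64} \left(-6\right) = - 12 \cdot 4 \cdot 4 \cdot \frac{1}{65} \left(-6\right) = \left(-12\right) \frac{16}{65} \left(-6\right) = \left(- \frac{192}{65}\right) \left(-6\right) = \frac{1152}{65}$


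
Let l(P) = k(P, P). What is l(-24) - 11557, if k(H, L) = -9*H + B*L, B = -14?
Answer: -11005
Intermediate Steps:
k(H, L) = -14*L - 9*H (k(H, L) = -9*H - 14*L = -14*L - 9*H)
l(P) = -23*P (l(P) = -14*P - 9*P = -23*P)
l(-24) - 11557 = -23*(-24) - 11557 = 552 - 11557 = -11005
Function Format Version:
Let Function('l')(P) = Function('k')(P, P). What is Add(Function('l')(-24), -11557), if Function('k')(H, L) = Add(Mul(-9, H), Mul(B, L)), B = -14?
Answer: -11005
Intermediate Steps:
Function('k')(H, L) = Add(Mul(-14, L), Mul(-9, H)) (Function('k')(H, L) = Add(Mul(-9, H), Mul(-14, L)) = Add(Mul(-14, L), Mul(-9, H)))
Function('l')(P) = Mul(-23, P) (Function('l')(P) = Add(Mul(-14, P), Mul(-9, P)) = Mul(-23, P))
Add(Function('l')(-24), -11557) = Add(Mul(-23, -24), -11557) = Add(552, -11557) = -11005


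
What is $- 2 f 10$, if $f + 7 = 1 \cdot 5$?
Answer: $40$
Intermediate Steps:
$f = -2$ ($f = -7 + 1 \cdot 5 = -7 + 5 = -2$)
$- 2 f 10 = \left(-2\right) \left(-2\right) 10 = 4 \cdot 10 = 40$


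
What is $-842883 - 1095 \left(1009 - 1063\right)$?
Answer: $-783753$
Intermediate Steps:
$-842883 - 1095 \left(1009 - 1063\right) = -842883 - -59130 = -842883 + 59130 = -783753$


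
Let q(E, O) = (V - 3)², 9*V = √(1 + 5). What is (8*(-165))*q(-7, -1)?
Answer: -107800/9 + 880*√6 ≈ -9822.2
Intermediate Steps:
V = √6/9 (V = √(1 + 5)/9 = √6/9 ≈ 0.27217)
q(E, O) = (-3 + √6/9)² (q(E, O) = (√6/9 - 3)² = (-3 + √6/9)²)
(8*(-165))*q(-7, -1) = (8*(-165))*((27 - √6)²/81) = -440*(27 - √6)²/27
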